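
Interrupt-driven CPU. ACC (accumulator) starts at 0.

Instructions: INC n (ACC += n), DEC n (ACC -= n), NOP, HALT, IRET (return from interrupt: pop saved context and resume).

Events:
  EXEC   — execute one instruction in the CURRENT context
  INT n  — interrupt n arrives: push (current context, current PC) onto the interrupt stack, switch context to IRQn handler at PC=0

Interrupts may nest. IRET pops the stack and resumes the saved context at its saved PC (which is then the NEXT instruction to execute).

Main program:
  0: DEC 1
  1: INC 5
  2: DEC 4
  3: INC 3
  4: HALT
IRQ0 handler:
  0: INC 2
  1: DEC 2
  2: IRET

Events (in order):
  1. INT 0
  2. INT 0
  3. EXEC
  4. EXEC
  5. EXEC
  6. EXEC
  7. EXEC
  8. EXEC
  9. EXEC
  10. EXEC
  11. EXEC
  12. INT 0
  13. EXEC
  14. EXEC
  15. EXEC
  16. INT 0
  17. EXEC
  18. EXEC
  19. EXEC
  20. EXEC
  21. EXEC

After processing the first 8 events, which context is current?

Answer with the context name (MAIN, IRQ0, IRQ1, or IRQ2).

Answer: MAIN

Derivation:
Event 1 (INT 0): INT 0 arrives: push (MAIN, PC=0), enter IRQ0 at PC=0 (depth now 1)
Event 2 (INT 0): INT 0 arrives: push (IRQ0, PC=0), enter IRQ0 at PC=0 (depth now 2)
Event 3 (EXEC): [IRQ0] PC=0: INC 2 -> ACC=2
Event 4 (EXEC): [IRQ0] PC=1: DEC 2 -> ACC=0
Event 5 (EXEC): [IRQ0] PC=2: IRET -> resume IRQ0 at PC=0 (depth now 1)
Event 6 (EXEC): [IRQ0] PC=0: INC 2 -> ACC=2
Event 7 (EXEC): [IRQ0] PC=1: DEC 2 -> ACC=0
Event 8 (EXEC): [IRQ0] PC=2: IRET -> resume MAIN at PC=0 (depth now 0)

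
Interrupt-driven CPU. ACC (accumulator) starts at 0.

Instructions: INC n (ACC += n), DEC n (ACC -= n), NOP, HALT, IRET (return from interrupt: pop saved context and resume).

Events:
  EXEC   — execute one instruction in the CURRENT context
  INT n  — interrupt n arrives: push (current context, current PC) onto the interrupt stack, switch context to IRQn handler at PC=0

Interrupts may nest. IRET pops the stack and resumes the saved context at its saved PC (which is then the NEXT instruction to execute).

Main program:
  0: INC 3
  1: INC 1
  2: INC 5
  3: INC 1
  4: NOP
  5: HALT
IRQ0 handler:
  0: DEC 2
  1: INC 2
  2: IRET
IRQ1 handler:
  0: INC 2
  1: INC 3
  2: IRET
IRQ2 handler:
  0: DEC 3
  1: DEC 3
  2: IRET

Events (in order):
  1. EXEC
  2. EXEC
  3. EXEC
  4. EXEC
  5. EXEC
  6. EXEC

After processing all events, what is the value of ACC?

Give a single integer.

Event 1 (EXEC): [MAIN] PC=0: INC 3 -> ACC=3
Event 2 (EXEC): [MAIN] PC=1: INC 1 -> ACC=4
Event 3 (EXEC): [MAIN] PC=2: INC 5 -> ACC=9
Event 4 (EXEC): [MAIN] PC=3: INC 1 -> ACC=10
Event 5 (EXEC): [MAIN] PC=4: NOP
Event 6 (EXEC): [MAIN] PC=5: HALT

Answer: 10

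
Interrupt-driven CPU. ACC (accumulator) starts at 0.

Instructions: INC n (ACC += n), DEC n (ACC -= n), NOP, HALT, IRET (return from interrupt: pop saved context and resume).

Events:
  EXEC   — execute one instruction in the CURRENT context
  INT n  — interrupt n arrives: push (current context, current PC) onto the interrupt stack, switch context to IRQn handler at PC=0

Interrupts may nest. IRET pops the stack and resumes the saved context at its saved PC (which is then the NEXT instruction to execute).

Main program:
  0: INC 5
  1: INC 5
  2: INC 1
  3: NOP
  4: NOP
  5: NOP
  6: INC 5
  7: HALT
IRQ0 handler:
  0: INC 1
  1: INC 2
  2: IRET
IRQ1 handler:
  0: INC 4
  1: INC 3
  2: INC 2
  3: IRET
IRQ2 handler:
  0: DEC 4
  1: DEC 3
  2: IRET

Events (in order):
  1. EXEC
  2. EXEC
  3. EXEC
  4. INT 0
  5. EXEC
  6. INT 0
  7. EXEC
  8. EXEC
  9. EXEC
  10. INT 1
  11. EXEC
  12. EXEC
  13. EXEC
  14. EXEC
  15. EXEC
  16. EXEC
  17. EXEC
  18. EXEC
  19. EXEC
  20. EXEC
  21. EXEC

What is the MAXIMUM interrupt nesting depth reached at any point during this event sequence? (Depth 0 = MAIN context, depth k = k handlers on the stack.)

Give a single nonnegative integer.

Answer: 2

Derivation:
Event 1 (EXEC): [MAIN] PC=0: INC 5 -> ACC=5 [depth=0]
Event 2 (EXEC): [MAIN] PC=1: INC 5 -> ACC=10 [depth=0]
Event 3 (EXEC): [MAIN] PC=2: INC 1 -> ACC=11 [depth=0]
Event 4 (INT 0): INT 0 arrives: push (MAIN, PC=3), enter IRQ0 at PC=0 (depth now 1) [depth=1]
Event 5 (EXEC): [IRQ0] PC=0: INC 1 -> ACC=12 [depth=1]
Event 6 (INT 0): INT 0 arrives: push (IRQ0, PC=1), enter IRQ0 at PC=0 (depth now 2) [depth=2]
Event 7 (EXEC): [IRQ0] PC=0: INC 1 -> ACC=13 [depth=2]
Event 8 (EXEC): [IRQ0] PC=1: INC 2 -> ACC=15 [depth=2]
Event 9 (EXEC): [IRQ0] PC=2: IRET -> resume IRQ0 at PC=1 (depth now 1) [depth=1]
Event 10 (INT 1): INT 1 arrives: push (IRQ0, PC=1), enter IRQ1 at PC=0 (depth now 2) [depth=2]
Event 11 (EXEC): [IRQ1] PC=0: INC 4 -> ACC=19 [depth=2]
Event 12 (EXEC): [IRQ1] PC=1: INC 3 -> ACC=22 [depth=2]
Event 13 (EXEC): [IRQ1] PC=2: INC 2 -> ACC=24 [depth=2]
Event 14 (EXEC): [IRQ1] PC=3: IRET -> resume IRQ0 at PC=1 (depth now 1) [depth=1]
Event 15 (EXEC): [IRQ0] PC=1: INC 2 -> ACC=26 [depth=1]
Event 16 (EXEC): [IRQ0] PC=2: IRET -> resume MAIN at PC=3 (depth now 0) [depth=0]
Event 17 (EXEC): [MAIN] PC=3: NOP [depth=0]
Event 18 (EXEC): [MAIN] PC=4: NOP [depth=0]
Event 19 (EXEC): [MAIN] PC=5: NOP [depth=0]
Event 20 (EXEC): [MAIN] PC=6: INC 5 -> ACC=31 [depth=0]
Event 21 (EXEC): [MAIN] PC=7: HALT [depth=0]
Max depth observed: 2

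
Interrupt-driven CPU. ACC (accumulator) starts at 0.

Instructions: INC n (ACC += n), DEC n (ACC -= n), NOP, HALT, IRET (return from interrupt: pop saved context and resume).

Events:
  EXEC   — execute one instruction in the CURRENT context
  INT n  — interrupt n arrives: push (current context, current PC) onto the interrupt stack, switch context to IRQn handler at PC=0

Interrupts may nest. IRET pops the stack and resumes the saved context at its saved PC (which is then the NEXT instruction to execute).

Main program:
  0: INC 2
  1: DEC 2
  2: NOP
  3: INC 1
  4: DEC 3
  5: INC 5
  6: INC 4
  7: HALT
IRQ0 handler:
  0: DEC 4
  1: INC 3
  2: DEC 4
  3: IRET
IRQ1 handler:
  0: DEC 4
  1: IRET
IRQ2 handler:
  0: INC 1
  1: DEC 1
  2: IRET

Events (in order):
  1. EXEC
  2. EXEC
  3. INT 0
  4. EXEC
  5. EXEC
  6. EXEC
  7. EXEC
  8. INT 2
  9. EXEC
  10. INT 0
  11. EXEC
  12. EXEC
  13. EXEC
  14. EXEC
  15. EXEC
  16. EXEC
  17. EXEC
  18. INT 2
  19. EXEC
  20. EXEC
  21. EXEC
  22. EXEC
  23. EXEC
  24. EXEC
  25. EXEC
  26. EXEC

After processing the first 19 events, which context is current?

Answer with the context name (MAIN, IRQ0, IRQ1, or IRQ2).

Event 1 (EXEC): [MAIN] PC=0: INC 2 -> ACC=2
Event 2 (EXEC): [MAIN] PC=1: DEC 2 -> ACC=0
Event 3 (INT 0): INT 0 arrives: push (MAIN, PC=2), enter IRQ0 at PC=0 (depth now 1)
Event 4 (EXEC): [IRQ0] PC=0: DEC 4 -> ACC=-4
Event 5 (EXEC): [IRQ0] PC=1: INC 3 -> ACC=-1
Event 6 (EXEC): [IRQ0] PC=2: DEC 4 -> ACC=-5
Event 7 (EXEC): [IRQ0] PC=3: IRET -> resume MAIN at PC=2 (depth now 0)
Event 8 (INT 2): INT 2 arrives: push (MAIN, PC=2), enter IRQ2 at PC=0 (depth now 1)
Event 9 (EXEC): [IRQ2] PC=0: INC 1 -> ACC=-4
Event 10 (INT 0): INT 0 arrives: push (IRQ2, PC=1), enter IRQ0 at PC=0 (depth now 2)
Event 11 (EXEC): [IRQ0] PC=0: DEC 4 -> ACC=-8
Event 12 (EXEC): [IRQ0] PC=1: INC 3 -> ACC=-5
Event 13 (EXEC): [IRQ0] PC=2: DEC 4 -> ACC=-9
Event 14 (EXEC): [IRQ0] PC=3: IRET -> resume IRQ2 at PC=1 (depth now 1)
Event 15 (EXEC): [IRQ2] PC=1: DEC 1 -> ACC=-10
Event 16 (EXEC): [IRQ2] PC=2: IRET -> resume MAIN at PC=2 (depth now 0)
Event 17 (EXEC): [MAIN] PC=2: NOP
Event 18 (INT 2): INT 2 arrives: push (MAIN, PC=3), enter IRQ2 at PC=0 (depth now 1)
Event 19 (EXEC): [IRQ2] PC=0: INC 1 -> ACC=-9

Answer: IRQ2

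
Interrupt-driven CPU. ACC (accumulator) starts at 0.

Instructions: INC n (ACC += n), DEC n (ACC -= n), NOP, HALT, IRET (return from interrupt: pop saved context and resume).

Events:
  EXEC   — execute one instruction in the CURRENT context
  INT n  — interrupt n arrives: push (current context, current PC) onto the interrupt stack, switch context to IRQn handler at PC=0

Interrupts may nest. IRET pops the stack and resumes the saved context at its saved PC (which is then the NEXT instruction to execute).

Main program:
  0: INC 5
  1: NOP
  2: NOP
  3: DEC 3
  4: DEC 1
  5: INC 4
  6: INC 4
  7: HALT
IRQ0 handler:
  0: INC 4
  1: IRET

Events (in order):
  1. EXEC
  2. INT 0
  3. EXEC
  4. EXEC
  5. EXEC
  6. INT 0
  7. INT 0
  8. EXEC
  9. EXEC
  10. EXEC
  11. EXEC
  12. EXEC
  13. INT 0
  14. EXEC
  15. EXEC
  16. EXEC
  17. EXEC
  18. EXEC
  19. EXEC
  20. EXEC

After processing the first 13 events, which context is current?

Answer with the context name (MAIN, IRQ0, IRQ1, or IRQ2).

Event 1 (EXEC): [MAIN] PC=0: INC 5 -> ACC=5
Event 2 (INT 0): INT 0 arrives: push (MAIN, PC=1), enter IRQ0 at PC=0 (depth now 1)
Event 3 (EXEC): [IRQ0] PC=0: INC 4 -> ACC=9
Event 4 (EXEC): [IRQ0] PC=1: IRET -> resume MAIN at PC=1 (depth now 0)
Event 5 (EXEC): [MAIN] PC=1: NOP
Event 6 (INT 0): INT 0 arrives: push (MAIN, PC=2), enter IRQ0 at PC=0 (depth now 1)
Event 7 (INT 0): INT 0 arrives: push (IRQ0, PC=0), enter IRQ0 at PC=0 (depth now 2)
Event 8 (EXEC): [IRQ0] PC=0: INC 4 -> ACC=13
Event 9 (EXEC): [IRQ0] PC=1: IRET -> resume IRQ0 at PC=0 (depth now 1)
Event 10 (EXEC): [IRQ0] PC=0: INC 4 -> ACC=17
Event 11 (EXEC): [IRQ0] PC=1: IRET -> resume MAIN at PC=2 (depth now 0)
Event 12 (EXEC): [MAIN] PC=2: NOP
Event 13 (INT 0): INT 0 arrives: push (MAIN, PC=3), enter IRQ0 at PC=0 (depth now 1)

Answer: IRQ0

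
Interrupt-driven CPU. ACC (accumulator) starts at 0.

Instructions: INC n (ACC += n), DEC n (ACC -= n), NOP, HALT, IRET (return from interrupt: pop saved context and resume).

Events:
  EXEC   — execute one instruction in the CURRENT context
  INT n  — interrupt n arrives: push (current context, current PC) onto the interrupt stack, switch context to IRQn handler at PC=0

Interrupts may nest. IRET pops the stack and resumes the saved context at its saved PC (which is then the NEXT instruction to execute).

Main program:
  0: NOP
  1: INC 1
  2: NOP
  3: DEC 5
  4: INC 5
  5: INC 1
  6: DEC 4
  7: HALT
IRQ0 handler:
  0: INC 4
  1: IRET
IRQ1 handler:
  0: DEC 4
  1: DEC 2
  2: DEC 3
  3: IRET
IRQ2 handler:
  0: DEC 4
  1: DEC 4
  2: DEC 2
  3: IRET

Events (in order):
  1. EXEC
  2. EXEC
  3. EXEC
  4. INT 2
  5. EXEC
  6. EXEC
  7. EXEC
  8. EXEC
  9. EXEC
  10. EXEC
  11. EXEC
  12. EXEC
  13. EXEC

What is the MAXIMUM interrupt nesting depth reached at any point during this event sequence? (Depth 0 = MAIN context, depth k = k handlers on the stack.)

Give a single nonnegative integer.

Event 1 (EXEC): [MAIN] PC=0: NOP [depth=0]
Event 2 (EXEC): [MAIN] PC=1: INC 1 -> ACC=1 [depth=0]
Event 3 (EXEC): [MAIN] PC=2: NOP [depth=0]
Event 4 (INT 2): INT 2 arrives: push (MAIN, PC=3), enter IRQ2 at PC=0 (depth now 1) [depth=1]
Event 5 (EXEC): [IRQ2] PC=0: DEC 4 -> ACC=-3 [depth=1]
Event 6 (EXEC): [IRQ2] PC=1: DEC 4 -> ACC=-7 [depth=1]
Event 7 (EXEC): [IRQ2] PC=2: DEC 2 -> ACC=-9 [depth=1]
Event 8 (EXEC): [IRQ2] PC=3: IRET -> resume MAIN at PC=3 (depth now 0) [depth=0]
Event 9 (EXEC): [MAIN] PC=3: DEC 5 -> ACC=-14 [depth=0]
Event 10 (EXEC): [MAIN] PC=4: INC 5 -> ACC=-9 [depth=0]
Event 11 (EXEC): [MAIN] PC=5: INC 1 -> ACC=-8 [depth=0]
Event 12 (EXEC): [MAIN] PC=6: DEC 4 -> ACC=-12 [depth=0]
Event 13 (EXEC): [MAIN] PC=7: HALT [depth=0]
Max depth observed: 1

Answer: 1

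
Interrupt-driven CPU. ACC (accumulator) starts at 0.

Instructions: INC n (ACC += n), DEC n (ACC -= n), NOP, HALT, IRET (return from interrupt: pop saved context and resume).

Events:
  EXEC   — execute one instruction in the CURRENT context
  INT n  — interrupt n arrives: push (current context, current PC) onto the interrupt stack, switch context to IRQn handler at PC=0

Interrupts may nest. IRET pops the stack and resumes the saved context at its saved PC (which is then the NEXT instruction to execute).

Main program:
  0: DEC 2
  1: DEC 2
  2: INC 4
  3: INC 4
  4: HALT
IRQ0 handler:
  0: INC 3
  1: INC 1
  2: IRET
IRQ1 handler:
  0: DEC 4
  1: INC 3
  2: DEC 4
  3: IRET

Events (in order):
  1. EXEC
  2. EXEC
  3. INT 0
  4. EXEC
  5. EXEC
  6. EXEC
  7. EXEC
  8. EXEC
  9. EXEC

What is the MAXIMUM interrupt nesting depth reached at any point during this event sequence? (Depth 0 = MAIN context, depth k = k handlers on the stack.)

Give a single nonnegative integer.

Answer: 1

Derivation:
Event 1 (EXEC): [MAIN] PC=0: DEC 2 -> ACC=-2 [depth=0]
Event 2 (EXEC): [MAIN] PC=1: DEC 2 -> ACC=-4 [depth=0]
Event 3 (INT 0): INT 0 arrives: push (MAIN, PC=2), enter IRQ0 at PC=0 (depth now 1) [depth=1]
Event 4 (EXEC): [IRQ0] PC=0: INC 3 -> ACC=-1 [depth=1]
Event 5 (EXEC): [IRQ0] PC=1: INC 1 -> ACC=0 [depth=1]
Event 6 (EXEC): [IRQ0] PC=2: IRET -> resume MAIN at PC=2 (depth now 0) [depth=0]
Event 7 (EXEC): [MAIN] PC=2: INC 4 -> ACC=4 [depth=0]
Event 8 (EXEC): [MAIN] PC=3: INC 4 -> ACC=8 [depth=0]
Event 9 (EXEC): [MAIN] PC=4: HALT [depth=0]
Max depth observed: 1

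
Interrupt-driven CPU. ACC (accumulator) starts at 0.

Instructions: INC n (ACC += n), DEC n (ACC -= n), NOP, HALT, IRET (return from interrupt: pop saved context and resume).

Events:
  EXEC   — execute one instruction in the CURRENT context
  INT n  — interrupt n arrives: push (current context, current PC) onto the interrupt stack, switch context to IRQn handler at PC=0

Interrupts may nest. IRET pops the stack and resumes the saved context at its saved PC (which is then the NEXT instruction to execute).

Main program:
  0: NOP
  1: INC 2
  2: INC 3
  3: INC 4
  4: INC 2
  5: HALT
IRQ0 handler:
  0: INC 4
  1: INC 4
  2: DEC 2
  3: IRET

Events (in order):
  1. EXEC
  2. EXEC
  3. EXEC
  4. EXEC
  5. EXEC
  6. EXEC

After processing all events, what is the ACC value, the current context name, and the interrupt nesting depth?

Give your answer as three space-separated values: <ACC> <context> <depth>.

Event 1 (EXEC): [MAIN] PC=0: NOP
Event 2 (EXEC): [MAIN] PC=1: INC 2 -> ACC=2
Event 3 (EXEC): [MAIN] PC=2: INC 3 -> ACC=5
Event 4 (EXEC): [MAIN] PC=3: INC 4 -> ACC=9
Event 5 (EXEC): [MAIN] PC=4: INC 2 -> ACC=11
Event 6 (EXEC): [MAIN] PC=5: HALT

Answer: 11 MAIN 0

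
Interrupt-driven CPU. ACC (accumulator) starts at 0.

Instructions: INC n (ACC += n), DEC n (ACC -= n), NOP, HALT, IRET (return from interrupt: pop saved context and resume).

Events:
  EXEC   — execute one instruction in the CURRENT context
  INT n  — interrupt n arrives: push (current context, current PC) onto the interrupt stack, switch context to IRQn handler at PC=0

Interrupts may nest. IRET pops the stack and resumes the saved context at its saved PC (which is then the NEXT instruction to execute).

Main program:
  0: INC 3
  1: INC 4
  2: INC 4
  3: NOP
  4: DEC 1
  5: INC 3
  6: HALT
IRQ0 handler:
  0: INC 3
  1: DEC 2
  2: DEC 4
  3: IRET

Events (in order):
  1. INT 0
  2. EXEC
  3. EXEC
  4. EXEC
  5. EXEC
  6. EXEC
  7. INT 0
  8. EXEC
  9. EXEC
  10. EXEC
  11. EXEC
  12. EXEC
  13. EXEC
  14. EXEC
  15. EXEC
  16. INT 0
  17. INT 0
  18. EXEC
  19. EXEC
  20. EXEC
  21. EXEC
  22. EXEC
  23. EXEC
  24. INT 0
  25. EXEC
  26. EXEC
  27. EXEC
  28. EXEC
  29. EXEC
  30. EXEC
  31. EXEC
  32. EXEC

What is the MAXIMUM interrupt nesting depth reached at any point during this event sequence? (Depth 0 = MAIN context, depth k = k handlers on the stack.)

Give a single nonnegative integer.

Event 1 (INT 0): INT 0 arrives: push (MAIN, PC=0), enter IRQ0 at PC=0 (depth now 1) [depth=1]
Event 2 (EXEC): [IRQ0] PC=0: INC 3 -> ACC=3 [depth=1]
Event 3 (EXEC): [IRQ0] PC=1: DEC 2 -> ACC=1 [depth=1]
Event 4 (EXEC): [IRQ0] PC=2: DEC 4 -> ACC=-3 [depth=1]
Event 5 (EXEC): [IRQ0] PC=3: IRET -> resume MAIN at PC=0 (depth now 0) [depth=0]
Event 6 (EXEC): [MAIN] PC=0: INC 3 -> ACC=0 [depth=0]
Event 7 (INT 0): INT 0 arrives: push (MAIN, PC=1), enter IRQ0 at PC=0 (depth now 1) [depth=1]
Event 8 (EXEC): [IRQ0] PC=0: INC 3 -> ACC=3 [depth=1]
Event 9 (EXEC): [IRQ0] PC=1: DEC 2 -> ACC=1 [depth=1]
Event 10 (EXEC): [IRQ0] PC=2: DEC 4 -> ACC=-3 [depth=1]
Event 11 (EXEC): [IRQ0] PC=3: IRET -> resume MAIN at PC=1 (depth now 0) [depth=0]
Event 12 (EXEC): [MAIN] PC=1: INC 4 -> ACC=1 [depth=0]
Event 13 (EXEC): [MAIN] PC=2: INC 4 -> ACC=5 [depth=0]
Event 14 (EXEC): [MAIN] PC=3: NOP [depth=0]
Event 15 (EXEC): [MAIN] PC=4: DEC 1 -> ACC=4 [depth=0]
Event 16 (INT 0): INT 0 arrives: push (MAIN, PC=5), enter IRQ0 at PC=0 (depth now 1) [depth=1]
Event 17 (INT 0): INT 0 arrives: push (IRQ0, PC=0), enter IRQ0 at PC=0 (depth now 2) [depth=2]
Event 18 (EXEC): [IRQ0] PC=0: INC 3 -> ACC=7 [depth=2]
Event 19 (EXEC): [IRQ0] PC=1: DEC 2 -> ACC=5 [depth=2]
Event 20 (EXEC): [IRQ0] PC=2: DEC 4 -> ACC=1 [depth=2]
Event 21 (EXEC): [IRQ0] PC=3: IRET -> resume IRQ0 at PC=0 (depth now 1) [depth=1]
Event 22 (EXEC): [IRQ0] PC=0: INC 3 -> ACC=4 [depth=1]
Event 23 (EXEC): [IRQ0] PC=1: DEC 2 -> ACC=2 [depth=1]
Event 24 (INT 0): INT 0 arrives: push (IRQ0, PC=2), enter IRQ0 at PC=0 (depth now 2) [depth=2]
Event 25 (EXEC): [IRQ0] PC=0: INC 3 -> ACC=5 [depth=2]
Event 26 (EXEC): [IRQ0] PC=1: DEC 2 -> ACC=3 [depth=2]
Event 27 (EXEC): [IRQ0] PC=2: DEC 4 -> ACC=-1 [depth=2]
Event 28 (EXEC): [IRQ0] PC=3: IRET -> resume IRQ0 at PC=2 (depth now 1) [depth=1]
Event 29 (EXEC): [IRQ0] PC=2: DEC 4 -> ACC=-5 [depth=1]
Event 30 (EXEC): [IRQ0] PC=3: IRET -> resume MAIN at PC=5 (depth now 0) [depth=0]
Event 31 (EXEC): [MAIN] PC=5: INC 3 -> ACC=-2 [depth=0]
Event 32 (EXEC): [MAIN] PC=6: HALT [depth=0]
Max depth observed: 2

Answer: 2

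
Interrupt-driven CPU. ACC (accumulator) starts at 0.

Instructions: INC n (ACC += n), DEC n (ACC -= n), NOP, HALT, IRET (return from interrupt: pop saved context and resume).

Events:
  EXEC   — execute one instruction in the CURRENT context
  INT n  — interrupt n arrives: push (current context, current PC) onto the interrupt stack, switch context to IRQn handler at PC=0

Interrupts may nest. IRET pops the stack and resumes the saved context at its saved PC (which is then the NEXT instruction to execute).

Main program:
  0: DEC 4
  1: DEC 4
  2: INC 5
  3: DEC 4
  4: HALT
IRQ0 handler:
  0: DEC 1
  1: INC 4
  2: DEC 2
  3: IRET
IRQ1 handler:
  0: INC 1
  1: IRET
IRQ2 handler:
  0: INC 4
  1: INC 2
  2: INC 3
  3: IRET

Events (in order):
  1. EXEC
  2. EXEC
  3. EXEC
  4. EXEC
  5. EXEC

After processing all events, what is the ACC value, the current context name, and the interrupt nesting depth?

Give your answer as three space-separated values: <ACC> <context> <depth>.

Event 1 (EXEC): [MAIN] PC=0: DEC 4 -> ACC=-4
Event 2 (EXEC): [MAIN] PC=1: DEC 4 -> ACC=-8
Event 3 (EXEC): [MAIN] PC=2: INC 5 -> ACC=-3
Event 4 (EXEC): [MAIN] PC=3: DEC 4 -> ACC=-7
Event 5 (EXEC): [MAIN] PC=4: HALT

Answer: -7 MAIN 0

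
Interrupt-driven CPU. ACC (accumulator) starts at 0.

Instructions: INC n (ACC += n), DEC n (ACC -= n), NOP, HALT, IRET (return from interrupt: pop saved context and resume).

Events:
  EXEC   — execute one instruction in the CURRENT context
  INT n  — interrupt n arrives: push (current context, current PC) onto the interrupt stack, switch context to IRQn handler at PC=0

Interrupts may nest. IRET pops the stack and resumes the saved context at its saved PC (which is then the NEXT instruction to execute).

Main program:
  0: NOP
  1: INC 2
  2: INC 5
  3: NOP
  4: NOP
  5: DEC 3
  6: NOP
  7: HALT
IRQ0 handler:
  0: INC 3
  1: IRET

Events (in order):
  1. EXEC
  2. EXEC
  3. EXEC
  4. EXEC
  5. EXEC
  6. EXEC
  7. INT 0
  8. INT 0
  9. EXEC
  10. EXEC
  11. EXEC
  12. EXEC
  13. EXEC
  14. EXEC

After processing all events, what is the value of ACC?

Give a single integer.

Event 1 (EXEC): [MAIN] PC=0: NOP
Event 2 (EXEC): [MAIN] PC=1: INC 2 -> ACC=2
Event 3 (EXEC): [MAIN] PC=2: INC 5 -> ACC=7
Event 4 (EXEC): [MAIN] PC=3: NOP
Event 5 (EXEC): [MAIN] PC=4: NOP
Event 6 (EXEC): [MAIN] PC=5: DEC 3 -> ACC=4
Event 7 (INT 0): INT 0 arrives: push (MAIN, PC=6), enter IRQ0 at PC=0 (depth now 1)
Event 8 (INT 0): INT 0 arrives: push (IRQ0, PC=0), enter IRQ0 at PC=0 (depth now 2)
Event 9 (EXEC): [IRQ0] PC=0: INC 3 -> ACC=7
Event 10 (EXEC): [IRQ0] PC=1: IRET -> resume IRQ0 at PC=0 (depth now 1)
Event 11 (EXEC): [IRQ0] PC=0: INC 3 -> ACC=10
Event 12 (EXEC): [IRQ0] PC=1: IRET -> resume MAIN at PC=6 (depth now 0)
Event 13 (EXEC): [MAIN] PC=6: NOP
Event 14 (EXEC): [MAIN] PC=7: HALT

Answer: 10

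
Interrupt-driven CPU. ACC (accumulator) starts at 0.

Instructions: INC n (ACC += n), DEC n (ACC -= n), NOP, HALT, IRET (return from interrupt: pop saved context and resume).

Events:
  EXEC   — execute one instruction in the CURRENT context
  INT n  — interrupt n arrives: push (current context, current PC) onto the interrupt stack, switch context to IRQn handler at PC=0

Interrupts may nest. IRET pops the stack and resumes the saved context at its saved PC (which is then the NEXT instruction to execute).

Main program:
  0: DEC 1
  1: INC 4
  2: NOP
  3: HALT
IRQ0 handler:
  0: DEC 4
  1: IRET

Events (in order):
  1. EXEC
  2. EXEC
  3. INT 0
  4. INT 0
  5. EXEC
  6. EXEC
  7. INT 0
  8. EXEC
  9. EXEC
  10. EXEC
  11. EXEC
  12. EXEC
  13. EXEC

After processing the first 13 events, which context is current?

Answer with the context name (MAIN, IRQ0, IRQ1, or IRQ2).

Answer: MAIN

Derivation:
Event 1 (EXEC): [MAIN] PC=0: DEC 1 -> ACC=-1
Event 2 (EXEC): [MAIN] PC=1: INC 4 -> ACC=3
Event 3 (INT 0): INT 0 arrives: push (MAIN, PC=2), enter IRQ0 at PC=0 (depth now 1)
Event 4 (INT 0): INT 0 arrives: push (IRQ0, PC=0), enter IRQ0 at PC=0 (depth now 2)
Event 5 (EXEC): [IRQ0] PC=0: DEC 4 -> ACC=-1
Event 6 (EXEC): [IRQ0] PC=1: IRET -> resume IRQ0 at PC=0 (depth now 1)
Event 7 (INT 0): INT 0 arrives: push (IRQ0, PC=0), enter IRQ0 at PC=0 (depth now 2)
Event 8 (EXEC): [IRQ0] PC=0: DEC 4 -> ACC=-5
Event 9 (EXEC): [IRQ0] PC=1: IRET -> resume IRQ0 at PC=0 (depth now 1)
Event 10 (EXEC): [IRQ0] PC=0: DEC 4 -> ACC=-9
Event 11 (EXEC): [IRQ0] PC=1: IRET -> resume MAIN at PC=2 (depth now 0)
Event 12 (EXEC): [MAIN] PC=2: NOP
Event 13 (EXEC): [MAIN] PC=3: HALT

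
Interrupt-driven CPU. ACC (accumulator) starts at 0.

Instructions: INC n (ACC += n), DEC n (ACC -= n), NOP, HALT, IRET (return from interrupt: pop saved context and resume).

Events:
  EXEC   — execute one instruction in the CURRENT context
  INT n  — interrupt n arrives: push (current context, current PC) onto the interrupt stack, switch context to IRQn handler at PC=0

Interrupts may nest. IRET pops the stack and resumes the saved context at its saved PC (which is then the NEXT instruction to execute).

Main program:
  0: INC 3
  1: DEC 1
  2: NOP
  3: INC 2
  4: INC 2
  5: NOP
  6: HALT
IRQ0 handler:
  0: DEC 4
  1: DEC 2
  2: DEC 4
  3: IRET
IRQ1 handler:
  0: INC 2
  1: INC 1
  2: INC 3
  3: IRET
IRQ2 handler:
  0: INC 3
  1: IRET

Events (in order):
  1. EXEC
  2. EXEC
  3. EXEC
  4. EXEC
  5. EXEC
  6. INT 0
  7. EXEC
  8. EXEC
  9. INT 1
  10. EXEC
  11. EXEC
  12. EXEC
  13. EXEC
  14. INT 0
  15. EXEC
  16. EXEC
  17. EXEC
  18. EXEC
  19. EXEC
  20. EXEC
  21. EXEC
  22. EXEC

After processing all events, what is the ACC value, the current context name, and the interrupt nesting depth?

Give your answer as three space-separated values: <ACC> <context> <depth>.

Answer: -8 MAIN 0

Derivation:
Event 1 (EXEC): [MAIN] PC=0: INC 3 -> ACC=3
Event 2 (EXEC): [MAIN] PC=1: DEC 1 -> ACC=2
Event 3 (EXEC): [MAIN] PC=2: NOP
Event 4 (EXEC): [MAIN] PC=3: INC 2 -> ACC=4
Event 5 (EXEC): [MAIN] PC=4: INC 2 -> ACC=6
Event 6 (INT 0): INT 0 arrives: push (MAIN, PC=5), enter IRQ0 at PC=0 (depth now 1)
Event 7 (EXEC): [IRQ0] PC=0: DEC 4 -> ACC=2
Event 8 (EXEC): [IRQ0] PC=1: DEC 2 -> ACC=0
Event 9 (INT 1): INT 1 arrives: push (IRQ0, PC=2), enter IRQ1 at PC=0 (depth now 2)
Event 10 (EXEC): [IRQ1] PC=0: INC 2 -> ACC=2
Event 11 (EXEC): [IRQ1] PC=1: INC 1 -> ACC=3
Event 12 (EXEC): [IRQ1] PC=2: INC 3 -> ACC=6
Event 13 (EXEC): [IRQ1] PC=3: IRET -> resume IRQ0 at PC=2 (depth now 1)
Event 14 (INT 0): INT 0 arrives: push (IRQ0, PC=2), enter IRQ0 at PC=0 (depth now 2)
Event 15 (EXEC): [IRQ0] PC=0: DEC 4 -> ACC=2
Event 16 (EXEC): [IRQ0] PC=1: DEC 2 -> ACC=0
Event 17 (EXEC): [IRQ0] PC=2: DEC 4 -> ACC=-4
Event 18 (EXEC): [IRQ0] PC=3: IRET -> resume IRQ0 at PC=2 (depth now 1)
Event 19 (EXEC): [IRQ0] PC=2: DEC 4 -> ACC=-8
Event 20 (EXEC): [IRQ0] PC=3: IRET -> resume MAIN at PC=5 (depth now 0)
Event 21 (EXEC): [MAIN] PC=5: NOP
Event 22 (EXEC): [MAIN] PC=6: HALT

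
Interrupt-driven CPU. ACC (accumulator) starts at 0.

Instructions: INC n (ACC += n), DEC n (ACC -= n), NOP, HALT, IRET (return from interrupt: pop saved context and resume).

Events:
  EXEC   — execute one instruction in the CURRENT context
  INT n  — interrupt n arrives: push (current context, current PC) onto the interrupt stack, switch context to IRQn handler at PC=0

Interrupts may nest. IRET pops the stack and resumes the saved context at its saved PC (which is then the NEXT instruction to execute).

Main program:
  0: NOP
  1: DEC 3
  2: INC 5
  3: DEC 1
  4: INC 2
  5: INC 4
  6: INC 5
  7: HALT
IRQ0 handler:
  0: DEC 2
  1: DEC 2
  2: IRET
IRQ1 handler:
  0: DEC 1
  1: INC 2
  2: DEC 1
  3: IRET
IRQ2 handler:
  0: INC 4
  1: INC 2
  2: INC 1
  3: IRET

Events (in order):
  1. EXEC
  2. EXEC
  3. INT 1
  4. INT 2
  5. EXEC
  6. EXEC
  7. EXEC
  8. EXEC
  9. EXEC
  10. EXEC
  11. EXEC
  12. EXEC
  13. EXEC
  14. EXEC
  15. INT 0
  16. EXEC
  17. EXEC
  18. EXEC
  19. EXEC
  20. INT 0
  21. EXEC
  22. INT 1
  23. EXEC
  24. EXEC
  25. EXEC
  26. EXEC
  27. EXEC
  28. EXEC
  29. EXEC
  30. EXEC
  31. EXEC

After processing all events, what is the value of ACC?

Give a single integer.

Event 1 (EXEC): [MAIN] PC=0: NOP
Event 2 (EXEC): [MAIN] PC=1: DEC 3 -> ACC=-3
Event 3 (INT 1): INT 1 arrives: push (MAIN, PC=2), enter IRQ1 at PC=0 (depth now 1)
Event 4 (INT 2): INT 2 arrives: push (IRQ1, PC=0), enter IRQ2 at PC=0 (depth now 2)
Event 5 (EXEC): [IRQ2] PC=0: INC 4 -> ACC=1
Event 6 (EXEC): [IRQ2] PC=1: INC 2 -> ACC=3
Event 7 (EXEC): [IRQ2] PC=2: INC 1 -> ACC=4
Event 8 (EXEC): [IRQ2] PC=3: IRET -> resume IRQ1 at PC=0 (depth now 1)
Event 9 (EXEC): [IRQ1] PC=0: DEC 1 -> ACC=3
Event 10 (EXEC): [IRQ1] PC=1: INC 2 -> ACC=5
Event 11 (EXEC): [IRQ1] PC=2: DEC 1 -> ACC=4
Event 12 (EXEC): [IRQ1] PC=3: IRET -> resume MAIN at PC=2 (depth now 0)
Event 13 (EXEC): [MAIN] PC=2: INC 5 -> ACC=9
Event 14 (EXEC): [MAIN] PC=3: DEC 1 -> ACC=8
Event 15 (INT 0): INT 0 arrives: push (MAIN, PC=4), enter IRQ0 at PC=0 (depth now 1)
Event 16 (EXEC): [IRQ0] PC=0: DEC 2 -> ACC=6
Event 17 (EXEC): [IRQ0] PC=1: DEC 2 -> ACC=4
Event 18 (EXEC): [IRQ0] PC=2: IRET -> resume MAIN at PC=4 (depth now 0)
Event 19 (EXEC): [MAIN] PC=4: INC 2 -> ACC=6
Event 20 (INT 0): INT 0 arrives: push (MAIN, PC=5), enter IRQ0 at PC=0 (depth now 1)
Event 21 (EXEC): [IRQ0] PC=0: DEC 2 -> ACC=4
Event 22 (INT 1): INT 1 arrives: push (IRQ0, PC=1), enter IRQ1 at PC=0 (depth now 2)
Event 23 (EXEC): [IRQ1] PC=0: DEC 1 -> ACC=3
Event 24 (EXEC): [IRQ1] PC=1: INC 2 -> ACC=5
Event 25 (EXEC): [IRQ1] PC=2: DEC 1 -> ACC=4
Event 26 (EXEC): [IRQ1] PC=3: IRET -> resume IRQ0 at PC=1 (depth now 1)
Event 27 (EXEC): [IRQ0] PC=1: DEC 2 -> ACC=2
Event 28 (EXEC): [IRQ0] PC=2: IRET -> resume MAIN at PC=5 (depth now 0)
Event 29 (EXEC): [MAIN] PC=5: INC 4 -> ACC=6
Event 30 (EXEC): [MAIN] PC=6: INC 5 -> ACC=11
Event 31 (EXEC): [MAIN] PC=7: HALT

Answer: 11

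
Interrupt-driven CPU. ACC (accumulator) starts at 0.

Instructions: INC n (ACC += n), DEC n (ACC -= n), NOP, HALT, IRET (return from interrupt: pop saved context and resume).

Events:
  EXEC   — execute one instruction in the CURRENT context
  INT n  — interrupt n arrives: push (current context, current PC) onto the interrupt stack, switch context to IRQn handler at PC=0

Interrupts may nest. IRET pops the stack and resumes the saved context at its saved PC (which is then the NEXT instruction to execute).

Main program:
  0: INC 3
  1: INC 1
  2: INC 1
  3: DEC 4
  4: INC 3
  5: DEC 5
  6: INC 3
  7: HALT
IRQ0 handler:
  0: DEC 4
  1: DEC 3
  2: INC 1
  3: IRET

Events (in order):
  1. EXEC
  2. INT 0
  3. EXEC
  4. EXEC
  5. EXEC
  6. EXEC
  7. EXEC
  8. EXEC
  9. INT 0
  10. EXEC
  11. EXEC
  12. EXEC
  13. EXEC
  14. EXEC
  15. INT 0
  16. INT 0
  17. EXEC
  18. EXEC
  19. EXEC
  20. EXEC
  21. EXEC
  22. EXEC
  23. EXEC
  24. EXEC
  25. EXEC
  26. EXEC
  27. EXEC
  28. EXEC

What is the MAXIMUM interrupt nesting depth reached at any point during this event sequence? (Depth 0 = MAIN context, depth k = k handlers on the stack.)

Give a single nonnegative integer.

Event 1 (EXEC): [MAIN] PC=0: INC 3 -> ACC=3 [depth=0]
Event 2 (INT 0): INT 0 arrives: push (MAIN, PC=1), enter IRQ0 at PC=0 (depth now 1) [depth=1]
Event 3 (EXEC): [IRQ0] PC=0: DEC 4 -> ACC=-1 [depth=1]
Event 4 (EXEC): [IRQ0] PC=1: DEC 3 -> ACC=-4 [depth=1]
Event 5 (EXEC): [IRQ0] PC=2: INC 1 -> ACC=-3 [depth=1]
Event 6 (EXEC): [IRQ0] PC=3: IRET -> resume MAIN at PC=1 (depth now 0) [depth=0]
Event 7 (EXEC): [MAIN] PC=1: INC 1 -> ACC=-2 [depth=0]
Event 8 (EXEC): [MAIN] PC=2: INC 1 -> ACC=-1 [depth=0]
Event 9 (INT 0): INT 0 arrives: push (MAIN, PC=3), enter IRQ0 at PC=0 (depth now 1) [depth=1]
Event 10 (EXEC): [IRQ0] PC=0: DEC 4 -> ACC=-5 [depth=1]
Event 11 (EXEC): [IRQ0] PC=1: DEC 3 -> ACC=-8 [depth=1]
Event 12 (EXEC): [IRQ0] PC=2: INC 1 -> ACC=-7 [depth=1]
Event 13 (EXEC): [IRQ0] PC=3: IRET -> resume MAIN at PC=3 (depth now 0) [depth=0]
Event 14 (EXEC): [MAIN] PC=3: DEC 4 -> ACC=-11 [depth=0]
Event 15 (INT 0): INT 0 arrives: push (MAIN, PC=4), enter IRQ0 at PC=0 (depth now 1) [depth=1]
Event 16 (INT 0): INT 0 arrives: push (IRQ0, PC=0), enter IRQ0 at PC=0 (depth now 2) [depth=2]
Event 17 (EXEC): [IRQ0] PC=0: DEC 4 -> ACC=-15 [depth=2]
Event 18 (EXEC): [IRQ0] PC=1: DEC 3 -> ACC=-18 [depth=2]
Event 19 (EXEC): [IRQ0] PC=2: INC 1 -> ACC=-17 [depth=2]
Event 20 (EXEC): [IRQ0] PC=3: IRET -> resume IRQ0 at PC=0 (depth now 1) [depth=1]
Event 21 (EXEC): [IRQ0] PC=0: DEC 4 -> ACC=-21 [depth=1]
Event 22 (EXEC): [IRQ0] PC=1: DEC 3 -> ACC=-24 [depth=1]
Event 23 (EXEC): [IRQ0] PC=2: INC 1 -> ACC=-23 [depth=1]
Event 24 (EXEC): [IRQ0] PC=3: IRET -> resume MAIN at PC=4 (depth now 0) [depth=0]
Event 25 (EXEC): [MAIN] PC=4: INC 3 -> ACC=-20 [depth=0]
Event 26 (EXEC): [MAIN] PC=5: DEC 5 -> ACC=-25 [depth=0]
Event 27 (EXEC): [MAIN] PC=6: INC 3 -> ACC=-22 [depth=0]
Event 28 (EXEC): [MAIN] PC=7: HALT [depth=0]
Max depth observed: 2

Answer: 2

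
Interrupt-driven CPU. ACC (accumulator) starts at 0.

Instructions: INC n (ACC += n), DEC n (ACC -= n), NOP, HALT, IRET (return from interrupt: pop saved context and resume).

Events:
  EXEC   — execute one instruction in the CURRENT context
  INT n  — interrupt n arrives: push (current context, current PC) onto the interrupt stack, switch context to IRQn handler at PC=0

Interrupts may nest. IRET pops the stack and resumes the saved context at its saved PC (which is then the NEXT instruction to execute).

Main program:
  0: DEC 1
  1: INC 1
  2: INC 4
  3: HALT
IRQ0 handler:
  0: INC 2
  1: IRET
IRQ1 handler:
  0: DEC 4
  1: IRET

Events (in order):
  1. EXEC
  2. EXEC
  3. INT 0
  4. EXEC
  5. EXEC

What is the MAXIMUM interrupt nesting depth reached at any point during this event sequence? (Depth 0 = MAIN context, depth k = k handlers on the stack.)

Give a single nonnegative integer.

Answer: 1

Derivation:
Event 1 (EXEC): [MAIN] PC=0: DEC 1 -> ACC=-1 [depth=0]
Event 2 (EXEC): [MAIN] PC=1: INC 1 -> ACC=0 [depth=0]
Event 3 (INT 0): INT 0 arrives: push (MAIN, PC=2), enter IRQ0 at PC=0 (depth now 1) [depth=1]
Event 4 (EXEC): [IRQ0] PC=0: INC 2 -> ACC=2 [depth=1]
Event 5 (EXEC): [IRQ0] PC=1: IRET -> resume MAIN at PC=2 (depth now 0) [depth=0]
Max depth observed: 1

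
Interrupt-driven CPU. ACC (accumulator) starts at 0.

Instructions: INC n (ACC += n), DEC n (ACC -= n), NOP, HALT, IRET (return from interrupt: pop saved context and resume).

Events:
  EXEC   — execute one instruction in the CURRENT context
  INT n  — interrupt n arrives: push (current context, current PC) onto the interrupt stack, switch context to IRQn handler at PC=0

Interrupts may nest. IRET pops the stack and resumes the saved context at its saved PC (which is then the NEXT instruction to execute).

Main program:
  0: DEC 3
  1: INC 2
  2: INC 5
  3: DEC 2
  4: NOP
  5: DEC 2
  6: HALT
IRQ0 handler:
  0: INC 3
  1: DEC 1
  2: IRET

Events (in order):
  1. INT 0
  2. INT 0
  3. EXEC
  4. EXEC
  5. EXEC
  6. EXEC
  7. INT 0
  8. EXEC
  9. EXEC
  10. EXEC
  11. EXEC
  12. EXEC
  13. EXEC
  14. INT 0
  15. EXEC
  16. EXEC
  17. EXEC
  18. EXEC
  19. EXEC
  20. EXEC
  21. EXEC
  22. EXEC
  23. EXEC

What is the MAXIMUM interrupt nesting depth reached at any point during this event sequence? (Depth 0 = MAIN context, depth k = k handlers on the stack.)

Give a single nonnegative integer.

Event 1 (INT 0): INT 0 arrives: push (MAIN, PC=0), enter IRQ0 at PC=0 (depth now 1) [depth=1]
Event 2 (INT 0): INT 0 arrives: push (IRQ0, PC=0), enter IRQ0 at PC=0 (depth now 2) [depth=2]
Event 3 (EXEC): [IRQ0] PC=0: INC 3 -> ACC=3 [depth=2]
Event 4 (EXEC): [IRQ0] PC=1: DEC 1 -> ACC=2 [depth=2]
Event 5 (EXEC): [IRQ0] PC=2: IRET -> resume IRQ0 at PC=0 (depth now 1) [depth=1]
Event 6 (EXEC): [IRQ0] PC=0: INC 3 -> ACC=5 [depth=1]
Event 7 (INT 0): INT 0 arrives: push (IRQ0, PC=1), enter IRQ0 at PC=0 (depth now 2) [depth=2]
Event 8 (EXEC): [IRQ0] PC=0: INC 3 -> ACC=8 [depth=2]
Event 9 (EXEC): [IRQ0] PC=1: DEC 1 -> ACC=7 [depth=2]
Event 10 (EXEC): [IRQ0] PC=2: IRET -> resume IRQ0 at PC=1 (depth now 1) [depth=1]
Event 11 (EXEC): [IRQ0] PC=1: DEC 1 -> ACC=6 [depth=1]
Event 12 (EXEC): [IRQ0] PC=2: IRET -> resume MAIN at PC=0 (depth now 0) [depth=0]
Event 13 (EXEC): [MAIN] PC=0: DEC 3 -> ACC=3 [depth=0]
Event 14 (INT 0): INT 0 arrives: push (MAIN, PC=1), enter IRQ0 at PC=0 (depth now 1) [depth=1]
Event 15 (EXEC): [IRQ0] PC=0: INC 3 -> ACC=6 [depth=1]
Event 16 (EXEC): [IRQ0] PC=1: DEC 1 -> ACC=5 [depth=1]
Event 17 (EXEC): [IRQ0] PC=2: IRET -> resume MAIN at PC=1 (depth now 0) [depth=0]
Event 18 (EXEC): [MAIN] PC=1: INC 2 -> ACC=7 [depth=0]
Event 19 (EXEC): [MAIN] PC=2: INC 5 -> ACC=12 [depth=0]
Event 20 (EXEC): [MAIN] PC=3: DEC 2 -> ACC=10 [depth=0]
Event 21 (EXEC): [MAIN] PC=4: NOP [depth=0]
Event 22 (EXEC): [MAIN] PC=5: DEC 2 -> ACC=8 [depth=0]
Event 23 (EXEC): [MAIN] PC=6: HALT [depth=0]
Max depth observed: 2

Answer: 2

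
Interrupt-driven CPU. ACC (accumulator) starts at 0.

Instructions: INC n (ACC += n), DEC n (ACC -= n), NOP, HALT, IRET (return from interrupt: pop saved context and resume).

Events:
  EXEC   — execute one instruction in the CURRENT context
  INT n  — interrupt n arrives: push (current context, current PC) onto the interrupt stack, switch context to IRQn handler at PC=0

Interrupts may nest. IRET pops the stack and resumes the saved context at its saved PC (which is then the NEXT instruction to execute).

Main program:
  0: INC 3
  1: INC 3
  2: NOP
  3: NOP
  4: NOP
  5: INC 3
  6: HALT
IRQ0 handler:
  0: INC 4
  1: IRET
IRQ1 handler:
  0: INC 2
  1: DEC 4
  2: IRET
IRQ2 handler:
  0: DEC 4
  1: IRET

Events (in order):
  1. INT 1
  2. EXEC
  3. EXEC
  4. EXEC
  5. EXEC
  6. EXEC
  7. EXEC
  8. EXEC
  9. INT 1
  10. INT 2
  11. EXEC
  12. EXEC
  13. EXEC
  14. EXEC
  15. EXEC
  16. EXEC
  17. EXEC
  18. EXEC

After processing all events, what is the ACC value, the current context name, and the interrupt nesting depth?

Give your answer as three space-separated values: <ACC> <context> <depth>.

Answer: 1 MAIN 0

Derivation:
Event 1 (INT 1): INT 1 arrives: push (MAIN, PC=0), enter IRQ1 at PC=0 (depth now 1)
Event 2 (EXEC): [IRQ1] PC=0: INC 2 -> ACC=2
Event 3 (EXEC): [IRQ1] PC=1: DEC 4 -> ACC=-2
Event 4 (EXEC): [IRQ1] PC=2: IRET -> resume MAIN at PC=0 (depth now 0)
Event 5 (EXEC): [MAIN] PC=0: INC 3 -> ACC=1
Event 6 (EXEC): [MAIN] PC=1: INC 3 -> ACC=4
Event 7 (EXEC): [MAIN] PC=2: NOP
Event 8 (EXEC): [MAIN] PC=3: NOP
Event 9 (INT 1): INT 1 arrives: push (MAIN, PC=4), enter IRQ1 at PC=0 (depth now 1)
Event 10 (INT 2): INT 2 arrives: push (IRQ1, PC=0), enter IRQ2 at PC=0 (depth now 2)
Event 11 (EXEC): [IRQ2] PC=0: DEC 4 -> ACC=0
Event 12 (EXEC): [IRQ2] PC=1: IRET -> resume IRQ1 at PC=0 (depth now 1)
Event 13 (EXEC): [IRQ1] PC=0: INC 2 -> ACC=2
Event 14 (EXEC): [IRQ1] PC=1: DEC 4 -> ACC=-2
Event 15 (EXEC): [IRQ1] PC=2: IRET -> resume MAIN at PC=4 (depth now 0)
Event 16 (EXEC): [MAIN] PC=4: NOP
Event 17 (EXEC): [MAIN] PC=5: INC 3 -> ACC=1
Event 18 (EXEC): [MAIN] PC=6: HALT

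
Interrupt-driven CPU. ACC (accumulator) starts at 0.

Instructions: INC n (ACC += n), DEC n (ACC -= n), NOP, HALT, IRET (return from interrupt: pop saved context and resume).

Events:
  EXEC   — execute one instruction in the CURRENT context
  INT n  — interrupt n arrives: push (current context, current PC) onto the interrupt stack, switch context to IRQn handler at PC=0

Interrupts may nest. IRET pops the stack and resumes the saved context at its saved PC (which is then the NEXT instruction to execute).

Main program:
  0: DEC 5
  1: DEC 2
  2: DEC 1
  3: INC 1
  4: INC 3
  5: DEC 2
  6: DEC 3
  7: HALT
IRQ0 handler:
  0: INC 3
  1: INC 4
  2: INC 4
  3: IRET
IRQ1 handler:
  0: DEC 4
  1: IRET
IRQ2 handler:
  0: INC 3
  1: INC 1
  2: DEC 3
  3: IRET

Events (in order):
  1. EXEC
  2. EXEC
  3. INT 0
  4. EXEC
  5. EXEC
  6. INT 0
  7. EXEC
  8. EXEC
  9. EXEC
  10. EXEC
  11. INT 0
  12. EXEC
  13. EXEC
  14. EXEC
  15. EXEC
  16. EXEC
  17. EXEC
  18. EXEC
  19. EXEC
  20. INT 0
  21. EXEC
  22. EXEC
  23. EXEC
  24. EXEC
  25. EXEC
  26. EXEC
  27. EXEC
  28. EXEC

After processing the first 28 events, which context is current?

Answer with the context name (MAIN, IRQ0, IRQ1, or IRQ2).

Event 1 (EXEC): [MAIN] PC=0: DEC 5 -> ACC=-5
Event 2 (EXEC): [MAIN] PC=1: DEC 2 -> ACC=-7
Event 3 (INT 0): INT 0 arrives: push (MAIN, PC=2), enter IRQ0 at PC=0 (depth now 1)
Event 4 (EXEC): [IRQ0] PC=0: INC 3 -> ACC=-4
Event 5 (EXEC): [IRQ0] PC=1: INC 4 -> ACC=0
Event 6 (INT 0): INT 0 arrives: push (IRQ0, PC=2), enter IRQ0 at PC=0 (depth now 2)
Event 7 (EXEC): [IRQ0] PC=0: INC 3 -> ACC=3
Event 8 (EXEC): [IRQ0] PC=1: INC 4 -> ACC=7
Event 9 (EXEC): [IRQ0] PC=2: INC 4 -> ACC=11
Event 10 (EXEC): [IRQ0] PC=3: IRET -> resume IRQ0 at PC=2 (depth now 1)
Event 11 (INT 0): INT 0 arrives: push (IRQ0, PC=2), enter IRQ0 at PC=0 (depth now 2)
Event 12 (EXEC): [IRQ0] PC=0: INC 3 -> ACC=14
Event 13 (EXEC): [IRQ0] PC=1: INC 4 -> ACC=18
Event 14 (EXEC): [IRQ0] PC=2: INC 4 -> ACC=22
Event 15 (EXEC): [IRQ0] PC=3: IRET -> resume IRQ0 at PC=2 (depth now 1)
Event 16 (EXEC): [IRQ0] PC=2: INC 4 -> ACC=26
Event 17 (EXEC): [IRQ0] PC=3: IRET -> resume MAIN at PC=2 (depth now 0)
Event 18 (EXEC): [MAIN] PC=2: DEC 1 -> ACC=25
Event 19 (EXEC): [MAIN] PC=3: INC 1 -> ACC=26
Event 20 (INT 0): INT 0 arrives: push (MAIN, PC=4), enter IRQ0 at PC=0 (depth now 1)
Event 21 (EXEC): [IRQ0] PC=0: INC 3 -> ACC=29
Event 22 (EXEC): [IRQ0] PC=1: INC 4 -> ACC=33
Event 23 (EXEC): [IRQ0] PC=2: INC 4 -> ACC=37
Event 24 (EXEC): [IRQ0] PC=3: IRET -> resume MAIN at PC=4 (depth now 0)
Event 25 (EXEC): [MAIN] PC=4: INC 3 -> ACC=40
Event 26 (EXEC): [MAIN] PC=5: DEC 2 -> ACC=38
Event 27 (EXEC): [MAIN] PC=6: DEC 3 -> ACC=35
Event 28 (EXEC): [MAIN] PC=7: HALT

Answer: MAIN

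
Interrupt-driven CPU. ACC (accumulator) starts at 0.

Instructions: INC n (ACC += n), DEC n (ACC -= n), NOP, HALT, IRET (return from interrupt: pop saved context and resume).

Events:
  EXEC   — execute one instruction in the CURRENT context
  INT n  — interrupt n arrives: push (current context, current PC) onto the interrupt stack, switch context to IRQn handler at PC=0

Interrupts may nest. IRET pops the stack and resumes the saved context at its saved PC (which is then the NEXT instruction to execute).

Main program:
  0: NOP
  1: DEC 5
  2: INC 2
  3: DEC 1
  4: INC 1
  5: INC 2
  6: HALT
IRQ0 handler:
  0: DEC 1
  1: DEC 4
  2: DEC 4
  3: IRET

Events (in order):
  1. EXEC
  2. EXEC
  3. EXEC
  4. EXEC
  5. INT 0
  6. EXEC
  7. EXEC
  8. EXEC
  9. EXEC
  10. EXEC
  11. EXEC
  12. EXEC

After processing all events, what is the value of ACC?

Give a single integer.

Event 1 (EXEC): [MAIN] PC=0: NOP
Event 2 (EXEC): [MAIN] PC=1: DEC 5 -> ACC=-5
Event 3 (EXEC): [MAIN] PC=2: INC 2 -> ACC=-3
Event 4 (EXEC): [MAIN] PC=3: DEC 1 -> ACC=-4
Event 5 (INT 0): INT 0 arrives: push (MAIN, PC=4), enter IRQ0 at PC=0 (depth now 1)
Event 6 (EXEC): [IRQ0] PC=0: DEC 1 -> ACC=-5
Event 7 (EXEC): [IRQ0] PC=1: DEC 4 -> ACC=-9
Event 8 (EXEC): [IRQ0] PC=2: DEC 4 -> ACC=-13
Event 9 (EXEC): [IRQ0] PC=3: IRET -> resume MAIN at PC=4 (depth now 0)
Event 10 (EXEC): [MAIN] PC=4: INC 1 -> ACC=-12
Event 11 (EXEC): [MAIN] PC=5: INC 2 -> ACC=-10
Event 12 (EXEC): [MAIN] PC=6: HALT

Answer: -10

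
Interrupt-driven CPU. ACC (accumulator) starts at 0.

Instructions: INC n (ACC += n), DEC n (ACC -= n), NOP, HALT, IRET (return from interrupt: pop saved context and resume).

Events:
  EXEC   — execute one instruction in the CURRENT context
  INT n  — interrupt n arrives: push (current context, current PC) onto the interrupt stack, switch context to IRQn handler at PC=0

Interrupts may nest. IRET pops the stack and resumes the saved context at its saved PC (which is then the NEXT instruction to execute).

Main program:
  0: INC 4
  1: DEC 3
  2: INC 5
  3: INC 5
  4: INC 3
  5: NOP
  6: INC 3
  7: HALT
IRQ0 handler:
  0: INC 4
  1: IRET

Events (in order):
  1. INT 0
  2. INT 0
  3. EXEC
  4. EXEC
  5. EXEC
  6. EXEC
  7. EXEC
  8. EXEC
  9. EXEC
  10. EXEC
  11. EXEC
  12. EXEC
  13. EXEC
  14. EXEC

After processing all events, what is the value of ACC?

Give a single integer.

Event 1 (INT 0): INT 0 arrives: push (MAIN, PC=0), enter IRQ0 at PC=0 (depth now 1)
Event 2 (INT 0): INT 0 arrives: push (IRQ0, PC=0), enter IRQ0 at PC=0 (depth now 2)
Event 3 (EXEC): [IRQ0] PC=0: INC 4 -> ACC=4
Event 4 (EXEC): [IRQ0] PC=1: IRET -> resume IRQ0 at PC=0 (depth now 1)
Event 5 (EXEC): [IRQ0] PC=0: INC 4 -> ACC=8
Event 6 (EXEC): [IRQ0] PC=1: IRET -> resume MAIN at PC=0 (depth now 0)
Event 7 (EXEC): [MAIN] PC=0: INC 4 -> ACC=12
Event 8 (EXEC): [MAIN] PC=1: DEC 3 -> ACC=9
Event 9 (EXEC): [MAIN] PC=2: INC 5 -> ACC=14
Event 10 (EXEC): [MAIN] PC=3: INC 5 -> ACC=19
Event 11 (EXEC): [MAIN] PC=4: INC 3 -> ACC=22
Event 12 (EXEC): [MAIN] PC=5: NOP
Event 13 (EXEC): [MAIN] PC=6: INC 3 -> ACC=25
Event 14 (EXEC): [MAIN] PC=7: HALT

Answer: 25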